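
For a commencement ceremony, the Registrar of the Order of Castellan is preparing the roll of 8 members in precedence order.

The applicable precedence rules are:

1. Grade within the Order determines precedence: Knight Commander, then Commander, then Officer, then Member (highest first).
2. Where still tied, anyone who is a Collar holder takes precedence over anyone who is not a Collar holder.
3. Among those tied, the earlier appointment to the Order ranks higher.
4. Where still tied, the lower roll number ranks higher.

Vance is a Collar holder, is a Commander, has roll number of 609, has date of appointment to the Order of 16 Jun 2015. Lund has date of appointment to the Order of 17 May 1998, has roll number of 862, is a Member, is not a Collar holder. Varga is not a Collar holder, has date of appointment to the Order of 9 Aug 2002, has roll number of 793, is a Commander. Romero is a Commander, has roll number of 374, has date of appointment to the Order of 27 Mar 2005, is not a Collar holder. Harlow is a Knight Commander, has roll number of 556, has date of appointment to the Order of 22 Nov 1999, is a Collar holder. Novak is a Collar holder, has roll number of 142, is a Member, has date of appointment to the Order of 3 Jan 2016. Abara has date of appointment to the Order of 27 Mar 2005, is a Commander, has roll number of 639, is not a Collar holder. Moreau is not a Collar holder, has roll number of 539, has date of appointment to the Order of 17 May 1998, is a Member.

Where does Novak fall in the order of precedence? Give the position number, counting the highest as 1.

6

By grade within the Order: Harlow (Knight Commander); then Vance, Varga, Romero and Abara (Commander); then Novak, Moreau and Lund (Member).
Among Vance, Varga, Romero and Abara, a Collar holder before not a Collar holder: Vance (a Collar holder) before Varga, Romero and Abara (not a Collar holder).
Among Varga, Romero and Abara, by date of appointment to the Order (earlier first): Varga (9 Aug 2002) before Romero and Abara (27 Mar 2005).
Among Romero and Abara, by roll number (lower first): Romero (374) before Abara (639).
Among Novak, Moreau and Lund, a Collar holder before not a Collar holder: Novak (a Collar holder) before Moreau and Lund (not a Collar holder).
Moreau and Lund both have date of appointment to the Order 17 May 1998, so the next rule applies.
Among Moreau and Lund, by roll number (lower first): Moreau (539) before Lund (862).
Order: Harlow, Vance, Varga, Romero, Abara, Novak, Moreau, Lund. So position 6.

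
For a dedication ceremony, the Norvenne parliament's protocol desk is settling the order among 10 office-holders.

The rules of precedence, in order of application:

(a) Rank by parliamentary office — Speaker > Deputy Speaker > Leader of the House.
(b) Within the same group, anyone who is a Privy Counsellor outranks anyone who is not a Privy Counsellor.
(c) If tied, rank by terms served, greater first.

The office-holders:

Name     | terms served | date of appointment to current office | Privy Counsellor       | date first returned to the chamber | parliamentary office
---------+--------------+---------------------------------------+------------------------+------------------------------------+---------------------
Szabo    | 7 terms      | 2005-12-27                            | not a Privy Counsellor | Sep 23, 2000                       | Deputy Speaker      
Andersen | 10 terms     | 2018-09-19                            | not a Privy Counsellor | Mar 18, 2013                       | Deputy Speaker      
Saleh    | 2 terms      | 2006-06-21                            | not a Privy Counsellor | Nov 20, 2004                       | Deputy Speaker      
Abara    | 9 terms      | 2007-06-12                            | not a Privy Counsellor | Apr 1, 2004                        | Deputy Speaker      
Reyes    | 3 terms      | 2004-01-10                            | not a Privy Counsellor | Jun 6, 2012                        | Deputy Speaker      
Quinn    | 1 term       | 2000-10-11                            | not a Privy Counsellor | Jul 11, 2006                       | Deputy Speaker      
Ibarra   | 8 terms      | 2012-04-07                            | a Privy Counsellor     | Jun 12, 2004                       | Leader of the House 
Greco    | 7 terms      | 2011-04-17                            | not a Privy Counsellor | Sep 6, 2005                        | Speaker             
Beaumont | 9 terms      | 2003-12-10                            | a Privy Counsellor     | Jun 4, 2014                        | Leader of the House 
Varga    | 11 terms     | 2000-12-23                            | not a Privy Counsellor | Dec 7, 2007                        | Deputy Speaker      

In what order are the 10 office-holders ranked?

Greco, Varga, Andersen, Abara, Szabo, Reyes, Saleh, Quinn, Beaumont, Ibarra

By parliamentary office: Greco (Speaker); then Varga, Andersen, Abara, Szabo, Reyes, Saleh and Quinn (Deputy Speaker); then Beaumont and Ibarra (Leader of the House).
Varga, Andersen, Abara, Szabo, Reyes, Saleh and Quinn are each not a Privy Counsellor, so the next rule applies.
Among Varga, Andersen, Abara, Szabo, Reyes, Saleh and Quinn, by terms served (higher first): Varga (11 terms) before Andersen (10 terms) before Abara (9 terms) before Szabo (7 terms) before Reyes (3 terms) before Saleh (2 terms) before Quinn (1 term).
Beaumont and Ibarra are each a Privy Counsellor, so the next rule applies.
Among Beaumont and Ibarra, by terms served (higher first): Beaumont (9 terms) before Ibarra (8 terms).
Full order: Greco, Varga, Andersen, Abara, Szabo, Reyes, Saleh, Quinn, Beaumont, Ibarra.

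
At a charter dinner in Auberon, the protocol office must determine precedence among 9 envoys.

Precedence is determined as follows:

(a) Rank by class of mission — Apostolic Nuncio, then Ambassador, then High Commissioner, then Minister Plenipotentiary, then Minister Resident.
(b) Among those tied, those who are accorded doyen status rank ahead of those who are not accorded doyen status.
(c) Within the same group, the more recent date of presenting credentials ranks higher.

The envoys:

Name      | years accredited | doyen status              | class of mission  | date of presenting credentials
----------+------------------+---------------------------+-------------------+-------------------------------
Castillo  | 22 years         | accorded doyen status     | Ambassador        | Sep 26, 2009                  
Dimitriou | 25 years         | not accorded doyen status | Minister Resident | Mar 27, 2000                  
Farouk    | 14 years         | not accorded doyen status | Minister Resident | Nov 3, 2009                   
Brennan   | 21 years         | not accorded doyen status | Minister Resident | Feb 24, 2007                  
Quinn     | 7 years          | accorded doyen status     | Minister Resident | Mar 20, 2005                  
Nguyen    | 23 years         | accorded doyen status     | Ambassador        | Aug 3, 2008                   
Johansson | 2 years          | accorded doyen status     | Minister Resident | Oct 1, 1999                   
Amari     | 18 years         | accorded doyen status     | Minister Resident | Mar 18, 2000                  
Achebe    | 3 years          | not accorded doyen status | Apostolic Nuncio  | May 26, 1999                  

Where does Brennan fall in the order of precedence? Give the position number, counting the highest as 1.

By class of mission: Achebe (Apostolic Nuncio); then Castillo and Nguyen (Ambassador); then Quinn, Amari, Johansson, Farouk, Brennan and Dimitriou (Minister Resident).
Castillo and Nguyen are each accorded doyen status, so the next rule applies.
Among Castillo and Nguyen, by date of presenting credentials (later first): Castillo (Sep 26, 2009) before Nguyen (Aug 3, 2008).
Among Quinn, Amari, Johansson, Farouk, Brennan and Dimitriou, accorded doyen status before not accorded doyen status: Quinn, Amari and Johansson (accorded doyen status) before Farouk, Brennan and Dimitriou (not accorded doyen status).
Among Quinn, Amari and Johansson, by date of presenting credentials (later first): Quinn (Mar 20, 2005) before Amari (Mar 18, 2000) before Johansson (Oct 1, 1999).
Among Farouk, Brennan and Dimitriou, by date of presenting credentials (later first): Farouk (Nov 3, 2009) before Brennan (Feb 24, 2007) before Dimitriou (Mar 27, 2000).
Order: Achebe, Castillo, Nguyen, Quinn, Amari, Johansson, Farouk, Brennan, Dimitriou. So position 8.

8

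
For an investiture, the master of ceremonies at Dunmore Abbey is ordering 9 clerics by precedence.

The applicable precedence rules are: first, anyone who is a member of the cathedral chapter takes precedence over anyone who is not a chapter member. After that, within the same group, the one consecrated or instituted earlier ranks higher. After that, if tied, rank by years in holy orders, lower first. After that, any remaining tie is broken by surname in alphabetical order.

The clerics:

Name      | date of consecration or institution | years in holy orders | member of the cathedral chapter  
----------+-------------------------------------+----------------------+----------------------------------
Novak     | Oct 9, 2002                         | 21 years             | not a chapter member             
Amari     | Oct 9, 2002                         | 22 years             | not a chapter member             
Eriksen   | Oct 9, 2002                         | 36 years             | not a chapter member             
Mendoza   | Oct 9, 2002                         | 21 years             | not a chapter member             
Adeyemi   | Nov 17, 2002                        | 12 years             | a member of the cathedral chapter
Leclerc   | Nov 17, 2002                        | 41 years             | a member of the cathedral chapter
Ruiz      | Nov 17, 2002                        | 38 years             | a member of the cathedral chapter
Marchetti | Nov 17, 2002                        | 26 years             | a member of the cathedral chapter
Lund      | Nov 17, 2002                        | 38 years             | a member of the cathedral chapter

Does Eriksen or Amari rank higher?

By the first rule: Adeyemi, Marchetti, Lund, Ruiz and Leclerc (each a member of the cathedral chapter); then Mendoza, Novak, Amari and Eriksen (each not a chapter member).
Adeyemi, Marchetti, Lund, Ruiz and Leclerc all have date of consecration or institution Nov 17, 2002, so the next rule applies.
Among Adeyemi, Marchetti, Lund, Ruiz and Leclerc, by years in holy orders (lower first): Adeyemi (12 years) before Marchetti (26 years) before Lund and Ruiz (38 years) before Leclerc (41 years).
Among Lund and Ruiz, alphabetically by surname: Lund before Ruiz.
Mendoza, Novak, Amari and Eriksen all have date of consecration or institution Oct 9, 2002, so the next rule applies.
Among Mendoza, Novak, Amari and Eriksen, by years in holy orders (lower first): Mendoza and Novak (21 years) before Amari (22 years) before Eriksen (36 years).
Among Mendoza and Novak, alphabetically by surname: Mendoza before Novak.
So Amari takes precedence.

Amari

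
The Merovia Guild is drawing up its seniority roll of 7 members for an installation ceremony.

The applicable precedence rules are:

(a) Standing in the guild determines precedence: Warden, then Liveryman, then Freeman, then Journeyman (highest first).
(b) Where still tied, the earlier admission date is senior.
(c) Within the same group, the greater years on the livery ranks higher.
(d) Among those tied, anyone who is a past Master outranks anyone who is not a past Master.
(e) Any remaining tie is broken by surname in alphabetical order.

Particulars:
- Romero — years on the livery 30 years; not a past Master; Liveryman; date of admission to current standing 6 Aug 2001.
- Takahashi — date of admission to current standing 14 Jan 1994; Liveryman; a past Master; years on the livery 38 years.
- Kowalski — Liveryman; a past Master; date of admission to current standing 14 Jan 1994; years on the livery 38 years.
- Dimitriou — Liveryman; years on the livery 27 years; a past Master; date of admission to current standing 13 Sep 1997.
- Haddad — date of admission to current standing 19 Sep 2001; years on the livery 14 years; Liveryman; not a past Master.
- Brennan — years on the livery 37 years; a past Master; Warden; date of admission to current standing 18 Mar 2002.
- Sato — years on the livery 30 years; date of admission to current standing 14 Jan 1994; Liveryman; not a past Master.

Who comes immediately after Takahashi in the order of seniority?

By standing in the guild: Brennan (Warden); then Kowalski, Takahashi, Sato, Dimitriou, Romero and Haddad (Liveryman).
Among Kowalski, Takahashi, Sato, Dimitriou, Romero and Haddad, by date of admission to current standing (earlier first): Kowalski, Takahashi and Sato (14 Jan 1994) before Dimitriou (13 Sep 1997) before Romero (6 Aug 2001) before Haddad (19 Sep 2001).
Among Kowalski, Takahashi and Sato, by years on the livery (higher first): Kowalski and Takahashi (38 years) before Sato (30 years).
Kowalski and Takahashi are each a past Master, so the next rule applies.
Among Kowalski and Takahashi, alphabetically by surname: Kowalski before Takahashi.
Order: Brennan, Kowalski, Takahashi, Sato, Dimitriou, Romero, Haddad.

Sato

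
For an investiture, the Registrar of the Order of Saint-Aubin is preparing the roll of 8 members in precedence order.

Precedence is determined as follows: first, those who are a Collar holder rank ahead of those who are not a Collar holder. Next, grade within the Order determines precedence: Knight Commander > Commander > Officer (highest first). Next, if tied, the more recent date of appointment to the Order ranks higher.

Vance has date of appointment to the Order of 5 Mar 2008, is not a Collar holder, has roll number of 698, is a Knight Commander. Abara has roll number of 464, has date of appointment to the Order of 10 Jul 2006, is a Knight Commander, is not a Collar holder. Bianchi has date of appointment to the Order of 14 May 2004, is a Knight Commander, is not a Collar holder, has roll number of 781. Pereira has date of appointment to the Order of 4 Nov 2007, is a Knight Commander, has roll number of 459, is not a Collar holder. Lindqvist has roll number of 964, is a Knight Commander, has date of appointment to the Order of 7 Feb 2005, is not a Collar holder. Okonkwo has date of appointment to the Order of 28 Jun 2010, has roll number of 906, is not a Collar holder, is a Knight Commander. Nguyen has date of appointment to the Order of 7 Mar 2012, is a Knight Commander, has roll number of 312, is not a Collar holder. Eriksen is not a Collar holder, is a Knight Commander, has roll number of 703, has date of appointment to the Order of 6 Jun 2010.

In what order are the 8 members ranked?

By the first rule: Nguyen, Okonkwo, Eriksen, Vance, Pereira, Abara, Lindqvist and Bianchi (each not a Collar holder).
Nguyen, Okonkwo, Eriksen, Vance, Pereira, Abara, Lindqvist and Bianchi are each Knight Commander, so the next rule applies.
Among Nguyen, Okonkwo, Eriksen, Vance, Pereira, Abara, Lindqvist and Bianchi, by date of appointment to the Order (later first): Nguyen (7 Mar 2012) before Okonkwo (28 Jun 2010) before Eriksen (6 Jun 2010) before Vance (5 Mar 2008) before Pereira (4 Nov 2007) before Abara (10 Jul 2006) before Lindqvist (7 Feb 2005) before Bianchi (14 May 2004).
Full order: Nguyen, Okonkwo, Eriksen, Vance, Pereira, Abara, Lindqvist, Bianchi.

Nguyen, Okonkwo, Eriksen, Vance, Pereira, Abara, Lindqvist, Bianchi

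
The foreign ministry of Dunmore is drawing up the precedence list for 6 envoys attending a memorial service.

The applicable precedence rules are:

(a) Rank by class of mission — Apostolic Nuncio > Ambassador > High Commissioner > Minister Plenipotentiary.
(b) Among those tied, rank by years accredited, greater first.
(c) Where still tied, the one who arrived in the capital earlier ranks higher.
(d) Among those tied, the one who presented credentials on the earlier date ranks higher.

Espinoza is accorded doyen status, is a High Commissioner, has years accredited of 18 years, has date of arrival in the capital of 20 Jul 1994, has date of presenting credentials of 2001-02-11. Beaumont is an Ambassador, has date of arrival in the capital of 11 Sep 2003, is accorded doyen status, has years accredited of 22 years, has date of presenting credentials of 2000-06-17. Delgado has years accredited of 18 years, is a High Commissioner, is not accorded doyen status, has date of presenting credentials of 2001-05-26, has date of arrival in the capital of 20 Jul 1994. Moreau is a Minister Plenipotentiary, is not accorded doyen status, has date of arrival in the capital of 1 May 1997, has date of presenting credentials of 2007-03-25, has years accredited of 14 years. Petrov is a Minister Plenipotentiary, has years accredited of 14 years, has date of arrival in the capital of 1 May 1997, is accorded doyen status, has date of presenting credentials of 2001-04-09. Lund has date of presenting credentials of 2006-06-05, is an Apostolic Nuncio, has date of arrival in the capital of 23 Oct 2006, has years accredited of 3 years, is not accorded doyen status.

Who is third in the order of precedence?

By class of mission: Lund (Apostolic Nuncio); then Beaumont (Ambassador); then Espinoza and Delgado (High Commissioner); then Petrov and Moreau (Minister Plenipotentiary).
Espinoza and Delgado both have years accredited 18 years, so the next rule applies.
Espinoza and Delgado both have date of arrival in the capital 20 Jul 1994, so the next rule applies.
Among Espinoza and Delgado, by date of presenting credentials (earlier first): Espinoza (2001-02-11) before Delgado (2001-05-26).
Petrov and Moreau both have years accredited 14 years, so the next rule applies.
Petrov and Moreau both have date of arrival in the capital 1 May 1997, so the next rule applies.
Among Petrov and Moreau, by date of presenting credentials (earlier first): Petrov (2001-04-09) before Moreau (2007-03-25).
Order: Lund, Beaumont, Espinoza, Delgado, Petrov, Moreau.

Espinoza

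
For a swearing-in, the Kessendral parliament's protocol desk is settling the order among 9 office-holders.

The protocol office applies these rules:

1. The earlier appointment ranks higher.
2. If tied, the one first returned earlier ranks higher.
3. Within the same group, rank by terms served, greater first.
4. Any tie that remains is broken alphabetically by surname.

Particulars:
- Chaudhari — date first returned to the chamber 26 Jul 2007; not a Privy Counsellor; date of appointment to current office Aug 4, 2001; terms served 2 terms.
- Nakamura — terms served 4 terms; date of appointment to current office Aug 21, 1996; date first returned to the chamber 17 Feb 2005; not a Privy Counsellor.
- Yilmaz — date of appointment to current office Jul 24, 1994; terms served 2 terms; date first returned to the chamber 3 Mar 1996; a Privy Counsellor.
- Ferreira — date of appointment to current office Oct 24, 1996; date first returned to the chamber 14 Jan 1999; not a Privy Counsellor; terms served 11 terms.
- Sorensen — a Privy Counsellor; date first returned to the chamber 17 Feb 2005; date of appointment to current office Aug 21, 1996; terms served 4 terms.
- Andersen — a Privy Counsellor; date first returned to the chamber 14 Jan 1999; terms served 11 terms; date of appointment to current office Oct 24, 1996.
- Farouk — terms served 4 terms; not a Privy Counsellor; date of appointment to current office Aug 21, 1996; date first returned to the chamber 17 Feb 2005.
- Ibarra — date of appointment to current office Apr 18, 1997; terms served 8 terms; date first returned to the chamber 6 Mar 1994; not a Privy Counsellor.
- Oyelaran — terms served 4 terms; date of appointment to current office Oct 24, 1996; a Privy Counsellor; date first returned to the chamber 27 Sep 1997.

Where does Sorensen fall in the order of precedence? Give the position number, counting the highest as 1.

By date of appointment to current office (earlier first): Yilmaz (Jul 24, 1994); then Farouk, Nakamura and Sorensen (each Aug 21, 1996); then Oyelaran, Andersen and Ferreira (each Oct 24, 1996); then Ibarra (Apr 18, 1997); then Chaudhari (Aug 4, 2001).
Farouk, Nakamura and Sorensen all have date first returned to the chamber 17 Feb 2005, so the next rule applies.
Farouk, Nakamura and Sorensen all have terms served 4 terms, so the next rule applies.
Among Farouk, Nakamura and Sorensen, alphabetically by surname: Farouk before Nakamura before Sorensen.
Among Oyelaran, Andersen and Ferreira, by date first returned to the chamber (earlier first): Oyelaran (27 Sep 1997) before Andersen and Ferreira (14 Jan 1999).
Andersen and Ferreira both have terms served 11 terms, so the next rule applies.
Among Andersen and Ferreira, alphabetically by surname: Andersen before Ferreira.
Order: Yilmaz, Farouk, Nakamura, Sorensen, Oyelaran, Andersen, Ferreira, Ibarra, Chaudhari. So position 4.

4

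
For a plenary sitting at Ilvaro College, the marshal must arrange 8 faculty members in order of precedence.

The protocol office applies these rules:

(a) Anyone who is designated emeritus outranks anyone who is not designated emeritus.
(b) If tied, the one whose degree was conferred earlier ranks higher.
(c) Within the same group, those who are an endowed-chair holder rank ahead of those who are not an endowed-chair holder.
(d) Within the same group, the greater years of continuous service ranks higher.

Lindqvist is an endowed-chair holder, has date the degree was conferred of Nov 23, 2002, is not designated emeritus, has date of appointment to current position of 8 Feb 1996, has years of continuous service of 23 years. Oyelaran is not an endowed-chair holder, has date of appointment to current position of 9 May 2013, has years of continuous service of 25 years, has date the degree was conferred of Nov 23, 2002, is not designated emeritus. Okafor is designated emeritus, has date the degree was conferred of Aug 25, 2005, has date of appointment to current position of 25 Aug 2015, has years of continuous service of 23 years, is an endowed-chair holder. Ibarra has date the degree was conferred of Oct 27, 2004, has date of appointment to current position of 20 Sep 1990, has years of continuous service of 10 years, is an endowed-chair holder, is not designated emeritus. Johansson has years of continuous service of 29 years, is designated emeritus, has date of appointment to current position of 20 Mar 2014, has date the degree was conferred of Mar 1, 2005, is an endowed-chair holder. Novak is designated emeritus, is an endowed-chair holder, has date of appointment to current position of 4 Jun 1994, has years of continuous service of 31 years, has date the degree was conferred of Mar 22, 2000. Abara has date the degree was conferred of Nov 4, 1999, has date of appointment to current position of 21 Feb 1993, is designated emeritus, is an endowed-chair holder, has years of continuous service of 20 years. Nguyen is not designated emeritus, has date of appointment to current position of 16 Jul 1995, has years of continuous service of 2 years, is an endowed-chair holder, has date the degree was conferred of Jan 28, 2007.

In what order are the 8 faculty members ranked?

Abara, Novak, Johansson, Okafor, Lindqvist, Oyelaran, Ibarra, Nguyen

By the first rule: Abara, Novak, Johansson and Okafor (each designated emeritus); then Lindqvist, Oyelaran, Ibarra and Nguyen (each not designated emeritus).
Among Abara, Novak, Johansson and Okafor, by date the degree was conferred (earlier first): Abara (Nov 4, 1999) before Novak (Mar 22, 2000) before Johansson (Mar 1, 2005) before Okafor (Aug 25, 2005).
Among Lindqvist, Oyelaran, Ibarra and Nguyen, by date the degree was conferred (earlier first): Lindqvist and Oyelaran (Nov 23, 2002) before Ibarra (Oct 27, 2004) before Nguyen (Jan 28, 2007).
Among Lindqvist and Oyelaran, an endowed-chair holder before not an endowed-chair holder: Lindqvist (an endowed-chair holder) before Oyelaran (not an endowed-chair holder).
Full order: Abara, Novak, Johansson, Okafor, Lindqvist, Oyelaran, Ibarra, Nguyen.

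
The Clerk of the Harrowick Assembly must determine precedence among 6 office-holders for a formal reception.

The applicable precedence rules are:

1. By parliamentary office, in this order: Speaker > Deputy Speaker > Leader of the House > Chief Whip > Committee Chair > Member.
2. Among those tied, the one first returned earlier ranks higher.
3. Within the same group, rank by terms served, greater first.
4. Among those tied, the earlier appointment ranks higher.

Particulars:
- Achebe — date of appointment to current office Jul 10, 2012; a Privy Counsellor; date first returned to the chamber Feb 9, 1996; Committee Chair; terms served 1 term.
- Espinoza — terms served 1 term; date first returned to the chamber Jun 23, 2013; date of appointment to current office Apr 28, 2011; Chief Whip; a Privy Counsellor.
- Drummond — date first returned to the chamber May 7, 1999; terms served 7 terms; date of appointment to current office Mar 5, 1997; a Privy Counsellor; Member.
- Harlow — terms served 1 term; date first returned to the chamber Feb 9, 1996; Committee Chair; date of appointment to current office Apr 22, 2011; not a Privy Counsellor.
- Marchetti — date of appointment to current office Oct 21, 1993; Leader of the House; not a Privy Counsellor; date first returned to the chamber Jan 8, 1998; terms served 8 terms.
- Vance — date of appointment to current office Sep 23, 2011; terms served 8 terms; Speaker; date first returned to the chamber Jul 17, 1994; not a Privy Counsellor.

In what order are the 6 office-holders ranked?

By parliamentary office: Vance (Speaker); then Marchetti (Leader of the House); then Espinoza (Chief Whip); then Harlow and Achebe (Committee Chair); then Drummond (Member).
Harlow and Achebe both have date first returned to the chamber Feb 9, 1996, so the next rule applies.
Harlow and Achebe both have terms served 1 term, so the next rule applies.
Among Harlow and Achebe, by date of appointment to current office (earlier first): Harlow (Apr 22, 2011) before Achebe (Jul 10, 2012).
Full order: Vance, Marchetti, Espinoza, Harlow, Achebe, Drummond.

Vance, Marchetti, Espinoza, Harlow, Achebe, Drummond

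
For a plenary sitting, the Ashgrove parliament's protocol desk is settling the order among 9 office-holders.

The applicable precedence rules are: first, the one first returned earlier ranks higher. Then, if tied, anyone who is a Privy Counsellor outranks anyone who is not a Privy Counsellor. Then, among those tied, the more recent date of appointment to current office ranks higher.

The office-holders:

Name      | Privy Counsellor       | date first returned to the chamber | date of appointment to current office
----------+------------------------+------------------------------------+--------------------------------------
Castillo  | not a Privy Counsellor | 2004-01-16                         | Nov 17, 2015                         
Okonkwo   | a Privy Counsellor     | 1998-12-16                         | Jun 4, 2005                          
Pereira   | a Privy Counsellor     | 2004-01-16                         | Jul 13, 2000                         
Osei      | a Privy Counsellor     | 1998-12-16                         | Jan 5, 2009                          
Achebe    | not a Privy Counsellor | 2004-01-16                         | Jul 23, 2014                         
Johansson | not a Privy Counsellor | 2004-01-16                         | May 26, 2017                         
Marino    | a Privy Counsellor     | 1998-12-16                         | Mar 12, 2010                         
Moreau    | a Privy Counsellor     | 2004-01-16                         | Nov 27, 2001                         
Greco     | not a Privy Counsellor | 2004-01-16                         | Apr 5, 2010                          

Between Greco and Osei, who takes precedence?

Osei

By date first returned to the chamber (earlier first): Marino, Osei and Okonkwo (each 1998-12-16); then Moreau, Pereira, Johansson, Castillo, Achebe and Greco (each 2004-01-16).
Marino, Osei and Okonkwo are each a Privy Counsellor, so the next rule applies.
Among Marino, Osei and Okonkwo, by date of appointment to current office (later first): Marino (Mar 12, 2010) before Osei (Jan 5, 2009) before Okonkwo (Jun 4, 2005).
Among Moreau, Pereira, Johansson, Castillo, Achebe and Greco, a Privy Counsellor before not a Privy Counsellor: Moreau and Pereira (a Privy Counsellor) before Johansson, Castillo, Achebe and Greco (not a Privy Counsellor).
Among Moreau and Pereira, by date of appointment to current office (later first): Moreau (Nov 27, 2001) before Pereira (Jul 13, 2000).
Among Johansson, Castillo, Achebe and Greco, by date of appointment to current office (later first): Johansson (May 26, 2017) before Castillo (Nov 17, 2015) before Achebe (Jul 23, 2014) before Greco (Apr 5, 2010).
So Osei takes precedence.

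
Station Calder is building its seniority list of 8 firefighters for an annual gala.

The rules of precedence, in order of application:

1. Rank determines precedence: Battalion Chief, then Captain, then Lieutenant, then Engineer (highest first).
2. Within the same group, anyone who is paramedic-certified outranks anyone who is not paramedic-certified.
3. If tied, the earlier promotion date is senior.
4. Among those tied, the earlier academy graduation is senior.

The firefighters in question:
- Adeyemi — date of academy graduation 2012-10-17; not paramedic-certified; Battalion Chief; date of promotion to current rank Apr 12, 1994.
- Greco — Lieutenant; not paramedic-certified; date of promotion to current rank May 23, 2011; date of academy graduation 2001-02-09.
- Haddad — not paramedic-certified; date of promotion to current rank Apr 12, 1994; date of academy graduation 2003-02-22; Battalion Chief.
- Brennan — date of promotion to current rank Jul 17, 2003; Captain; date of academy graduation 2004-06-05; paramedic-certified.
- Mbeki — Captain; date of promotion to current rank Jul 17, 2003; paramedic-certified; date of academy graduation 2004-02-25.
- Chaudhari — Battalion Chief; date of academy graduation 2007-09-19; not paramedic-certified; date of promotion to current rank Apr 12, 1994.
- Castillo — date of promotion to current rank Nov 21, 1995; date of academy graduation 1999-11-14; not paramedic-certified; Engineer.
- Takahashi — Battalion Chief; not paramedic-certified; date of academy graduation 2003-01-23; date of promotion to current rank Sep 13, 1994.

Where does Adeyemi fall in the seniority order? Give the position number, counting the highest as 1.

By rank: Haddad, Chaudhari, Adeyemi and Takahashi (Battalion Chief); then Mbeki and Brennan (Captain); then Greco (Lieutenant); then Castillo (Engineer).
Haddad, Chaudhari, Adeyemi and Takahashi are each not paramedic-certified, so the next rule applies.
Among Haddad, Chaudhari, Adeyemi and Takahashi, by date of promotion to current rank (earlier first): Haddad, Chaudhari and Adeyemi (Apr 12, 1994) before Takahashi (Sep 13, 1994).
Among Haddad, Chaudhari and Adeyemi, by date of academy graduation (earlier first): Haddad (2003-02-22) before Chaudhari (2007-09-19) before Adeyemi (2012-10-17).
Mbeki and Brennan are each paramedic-certified, so the next rule applies.
Mbeki and Brennan both have date of promotion to current rank Jul 17, 2003, so the next rule applies.
Among Mbeki and Brennan, by date of academy graduation (earlier first): Mbeki (2004-02-25) before Brennan (2004-06-05).
Order: Haddad, Chaudhari, Adeyemi, Takahashi, Mbeki, Brennan, Greco, Castillo. So position 3.

3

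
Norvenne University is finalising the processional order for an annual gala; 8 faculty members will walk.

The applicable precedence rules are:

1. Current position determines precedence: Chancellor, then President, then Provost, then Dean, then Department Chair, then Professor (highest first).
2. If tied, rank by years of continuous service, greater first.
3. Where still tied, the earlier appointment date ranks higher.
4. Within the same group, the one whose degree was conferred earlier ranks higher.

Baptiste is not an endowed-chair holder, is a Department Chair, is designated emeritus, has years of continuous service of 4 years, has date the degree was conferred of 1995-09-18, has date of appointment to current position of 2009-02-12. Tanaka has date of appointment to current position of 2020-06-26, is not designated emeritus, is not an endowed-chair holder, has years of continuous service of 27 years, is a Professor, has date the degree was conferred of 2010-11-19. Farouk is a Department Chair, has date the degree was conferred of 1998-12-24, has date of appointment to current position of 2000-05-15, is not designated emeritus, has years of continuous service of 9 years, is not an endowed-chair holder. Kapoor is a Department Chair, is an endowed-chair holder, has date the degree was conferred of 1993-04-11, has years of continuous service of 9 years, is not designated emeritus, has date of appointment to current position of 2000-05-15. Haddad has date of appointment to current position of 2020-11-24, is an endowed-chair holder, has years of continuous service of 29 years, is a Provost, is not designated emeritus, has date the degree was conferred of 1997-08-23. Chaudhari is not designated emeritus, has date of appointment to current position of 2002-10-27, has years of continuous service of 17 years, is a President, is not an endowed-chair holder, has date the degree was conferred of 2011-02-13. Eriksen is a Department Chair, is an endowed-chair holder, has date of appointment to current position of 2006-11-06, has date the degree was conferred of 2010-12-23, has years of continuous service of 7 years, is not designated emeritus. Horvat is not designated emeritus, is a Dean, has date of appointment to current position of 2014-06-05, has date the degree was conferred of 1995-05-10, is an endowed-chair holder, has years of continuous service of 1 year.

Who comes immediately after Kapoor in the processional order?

Farouk

By current position: Chaudhari (President); then Haddad (Provost); then Horvat (Dean); then Kapoor, Farouk, Eriksen and Baptiste (Department Chair); then Tanaka (Professor).
Among Kapoor, Farouk, Eriksen and Baptiste, by years of continuous service (higher first): Kapoor and Farouk (9 years) before Eriksen (7 years) before Baptiste (4 years).
Kapoor and Farouk both have date of appointment to current position 2000-05-15, so the next rule applies.
Among Kapoor and Farouk, by date the degree was conferred (earlier first): Kapoor (1993-04-11) before Farouk (1998-12-24).
Order: Chaudhari, Haddad, Horvat, Kapoor, Farouk, Eriksen, Baptiste, Tanaka.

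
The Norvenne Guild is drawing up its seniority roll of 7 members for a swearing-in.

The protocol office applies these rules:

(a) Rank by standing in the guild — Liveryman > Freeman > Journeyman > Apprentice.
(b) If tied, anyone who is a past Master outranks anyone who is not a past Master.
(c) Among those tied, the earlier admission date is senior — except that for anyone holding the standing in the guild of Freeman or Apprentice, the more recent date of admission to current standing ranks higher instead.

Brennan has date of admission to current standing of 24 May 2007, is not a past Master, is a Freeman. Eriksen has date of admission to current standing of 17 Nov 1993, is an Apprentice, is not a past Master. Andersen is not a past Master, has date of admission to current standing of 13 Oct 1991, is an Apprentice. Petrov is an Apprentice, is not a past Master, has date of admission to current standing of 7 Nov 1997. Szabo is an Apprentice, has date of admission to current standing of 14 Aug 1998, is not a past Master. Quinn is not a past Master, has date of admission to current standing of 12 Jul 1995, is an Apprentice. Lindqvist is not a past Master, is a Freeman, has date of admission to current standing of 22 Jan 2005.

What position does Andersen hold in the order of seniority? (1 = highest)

By standing in the guild: Brennan and Lindqvist (Freeman); then Szabo, Petrov, Quinn, Eriksen and Andersen (Apprentice).
Brennan and Lindqvist are each not a past Master, so the next rule applies.
Among Brennan and Lindqvist, by date of admission to current standing (later first) (reversed rule for this group): Brennan (24 May 2007) before Lindqvist (22 Jan 2005).
Szabo, Petrov, Quinn, Eriksen and Andersen are each not a past Master, so the next rule applies.
Among Szabo, Petrov, Quinn, Eriksen and Andersen, by date of admission to current standing (later first) (reversed rule for this group): Szabo (14 Aug 1998) before Petrov (7 Nov 1997) before Quinn (12 Jul 1995) before Eriksen (17 Nov 1993) before Andersen (13 Oct 1991).
Order: Brennan, Lindqvist, Szabo, Petrov, Quinn, Eriksen, Andersen. So position 7.

7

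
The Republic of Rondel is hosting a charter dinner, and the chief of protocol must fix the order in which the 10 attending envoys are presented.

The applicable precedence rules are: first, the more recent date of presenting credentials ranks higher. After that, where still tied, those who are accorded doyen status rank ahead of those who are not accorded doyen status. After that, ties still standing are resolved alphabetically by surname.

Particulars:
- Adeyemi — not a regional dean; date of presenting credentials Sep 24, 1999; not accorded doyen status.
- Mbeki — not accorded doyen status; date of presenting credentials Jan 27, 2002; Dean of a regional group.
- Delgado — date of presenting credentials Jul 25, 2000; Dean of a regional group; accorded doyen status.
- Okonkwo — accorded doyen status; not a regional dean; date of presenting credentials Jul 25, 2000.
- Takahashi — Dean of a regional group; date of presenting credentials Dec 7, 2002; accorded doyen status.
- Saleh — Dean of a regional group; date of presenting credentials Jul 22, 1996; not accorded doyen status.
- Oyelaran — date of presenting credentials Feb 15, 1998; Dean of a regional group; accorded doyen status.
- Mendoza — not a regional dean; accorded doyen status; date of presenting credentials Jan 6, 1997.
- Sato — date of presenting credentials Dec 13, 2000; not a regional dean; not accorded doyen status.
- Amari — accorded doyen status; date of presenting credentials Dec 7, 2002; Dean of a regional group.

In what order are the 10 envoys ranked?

Amari, Takahashi, Mbeki, Sato, Delgado, Okonkwo, Adeyemi, Oyelaran, Mendoza, Saleh

By date of presenting credentials (later first): Amari and Takahashi (both Dec 7, 2002); then Mbeki (Jan 27, 2002); then Sato (Dec 13, 2000); then Delgado and Okonkwo (both Jul 25, 2000); then Adeyemi (Sep 24, 1999); then Oyelaran (Feb 15, 1998); then Mendoza (Jan 6, 1997); then Saleh (Jul 22, 1996).
Amari and Takahashi are each accorded doyen status, so the next rule applies.
Among Amari and Takahashi, alphabetically by surname: Amari before Takahashi.
Delgado and Okonkwo are each accorded doyen status, so the next rule applies.
Among Delgado and Okonkwo, alphabetically by surname: Delgado before Okonkwo.
Full order: Amari, Takahashi, Mbeki, Sato, Delgado, Okonkwo, Adeyemi, Oyelaran, Mendoza, Saleh.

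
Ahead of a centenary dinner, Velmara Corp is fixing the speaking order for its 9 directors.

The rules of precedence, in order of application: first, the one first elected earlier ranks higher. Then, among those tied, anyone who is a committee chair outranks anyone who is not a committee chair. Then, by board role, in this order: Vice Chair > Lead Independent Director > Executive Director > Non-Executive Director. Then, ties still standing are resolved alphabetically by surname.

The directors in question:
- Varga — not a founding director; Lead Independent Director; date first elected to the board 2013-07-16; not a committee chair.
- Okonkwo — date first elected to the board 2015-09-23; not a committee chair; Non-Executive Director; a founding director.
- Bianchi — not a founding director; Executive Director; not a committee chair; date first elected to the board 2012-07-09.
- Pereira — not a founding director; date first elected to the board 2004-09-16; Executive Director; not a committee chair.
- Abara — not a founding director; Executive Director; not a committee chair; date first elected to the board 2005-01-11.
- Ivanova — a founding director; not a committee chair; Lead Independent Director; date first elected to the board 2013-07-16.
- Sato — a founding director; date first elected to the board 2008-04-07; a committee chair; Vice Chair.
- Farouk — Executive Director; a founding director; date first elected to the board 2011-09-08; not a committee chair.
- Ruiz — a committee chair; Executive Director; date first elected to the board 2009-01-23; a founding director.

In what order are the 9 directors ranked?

By date first elected to the board (earlier first): Pereira (2004-09-16); then Abara (2005-01-11); then Sato (2008-04-07); then Ruiz (2009-01-23); then Farouk (2011-09-08); then Bianchi (2012-07-09); then Ivanova and Varga (both 2013-07-16); then Okonkwo (2015-09-23).
Ivanova and Varga are each not a committee chair, so the next rule applies.
Ivanova and Varga are each Lead Independent Director, so the next rule applies.
Among Ivanova and Varga, alphabetically by surname: Ivanova before Varga.
Full order: Pereira, Abara, Sato, Ruiz, Farouk, Bianchi, Ivanova, Varga, Okonkwo.

Pereira, Abara, Sato, Ruiz, Farouk, Bianchi, Ivanova, Varga, Okonkwo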